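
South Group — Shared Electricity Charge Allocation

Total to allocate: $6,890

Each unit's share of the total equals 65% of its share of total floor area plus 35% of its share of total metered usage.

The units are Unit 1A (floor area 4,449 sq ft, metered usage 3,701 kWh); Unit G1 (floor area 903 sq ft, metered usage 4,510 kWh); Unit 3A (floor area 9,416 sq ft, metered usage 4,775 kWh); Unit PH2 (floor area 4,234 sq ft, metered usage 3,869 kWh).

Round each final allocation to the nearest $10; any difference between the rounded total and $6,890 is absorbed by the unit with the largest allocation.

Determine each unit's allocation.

Unit 1A: $1,580 · Unit G1: $860 · Unit 3A: $2,900 · Unit PH2: $1,550

Floor area total 19,002; metered usage total 16,855.
Blended shares (65% floor area + 35% metered usage): Unit 1A 0.2290; Unit G1 0.1245; Unit 3A 0.4212; Unit PH2 0.2252.
Pro-rata amounts: Unit 1A 1,578.08; Unit G1 858.08; Unit 3A 2,902.39; Unit PH2 1,551.44.
Rounded to nearest $10: Unit 1A $1,580; Unit G1 $860; Unit 3A $2,900; Unit PH2 $1,550. Sum = $6,890.
Sum already equals the total — no adjustment.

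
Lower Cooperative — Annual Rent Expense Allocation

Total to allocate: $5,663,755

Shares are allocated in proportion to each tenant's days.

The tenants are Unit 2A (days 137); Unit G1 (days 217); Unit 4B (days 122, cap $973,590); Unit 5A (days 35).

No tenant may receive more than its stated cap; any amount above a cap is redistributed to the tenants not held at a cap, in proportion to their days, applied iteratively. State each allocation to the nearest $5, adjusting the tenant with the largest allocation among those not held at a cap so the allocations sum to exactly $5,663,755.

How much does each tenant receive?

Unit 2A: $1,651,805 · Unit G1: $2,616,365 · Unit 4B: $973,590 · Unit 5A: $421,995

Sum of days: 511.
Pro-rata shares before constraints: Unit 2A 1,518,462.69; Unit G1 2,405,156.23; Unit 4B 1,352,207.65; Unit 5A 387,928.42.
Held at cap: Unit 4B ($973,590); residual $4,690,165 reallocated over remaining days 389.
Shares after redistribution: Unit 2A 1,651,806.18 → $1,651,805; Unit G1 2,616,364.54 → $2,616,365; Unit 5A 421,994.28 → $421,995.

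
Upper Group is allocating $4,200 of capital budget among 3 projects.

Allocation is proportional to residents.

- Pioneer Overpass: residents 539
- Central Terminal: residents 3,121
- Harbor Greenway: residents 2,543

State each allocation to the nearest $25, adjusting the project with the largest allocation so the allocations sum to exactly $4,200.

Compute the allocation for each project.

Residents total: 6,203.
Unrounded shares: Pioneer Overpass 539/6,203 × $4,200 = 364.95; Central Terminal 3,121/6,203 × $4,200 = 2,113.20; Harbor Greenway 2,543/6,203 × $4,200 = 1,721.84.
Rounded to nearest $25: Pioneer Overpass $375; Central Terminal $2,125; Harbor Greenway $1,725. Sum = $4,225.
Difference $4,200 − $4,225 = −$25 applied to largest allocation (Central Terminal): Central Terminal becomes $2,100.

Pioneer Overpass: $375; Central Terminal: $2,100; Harbor Greenway: $1,725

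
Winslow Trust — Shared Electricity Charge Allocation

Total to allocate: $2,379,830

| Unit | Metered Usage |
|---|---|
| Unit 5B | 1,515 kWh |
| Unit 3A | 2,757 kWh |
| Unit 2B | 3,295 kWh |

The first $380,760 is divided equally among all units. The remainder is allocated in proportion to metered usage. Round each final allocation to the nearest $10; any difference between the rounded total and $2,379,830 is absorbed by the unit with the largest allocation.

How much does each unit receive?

Equal tier: $380,760 ÷ 3 = $126,920 apiece.
Remainder $1,999,070 by metered usage (total 7,567): Unit 5B 400,236.69 → $400,240; Unit 3A 728,351.53 → $728,350; Unit 2B 870,481.78 → $870,480.
Totals: Unit 5B $126,920 + $400,240 = $527,160; Unit 3A $126,920 + $728,350 = $855,270; Unit 2B $126,920 + $870,480 = $997,400.

Unit 5B: $527,160; Unit 3A: $855,270; Unit 2B: $997,400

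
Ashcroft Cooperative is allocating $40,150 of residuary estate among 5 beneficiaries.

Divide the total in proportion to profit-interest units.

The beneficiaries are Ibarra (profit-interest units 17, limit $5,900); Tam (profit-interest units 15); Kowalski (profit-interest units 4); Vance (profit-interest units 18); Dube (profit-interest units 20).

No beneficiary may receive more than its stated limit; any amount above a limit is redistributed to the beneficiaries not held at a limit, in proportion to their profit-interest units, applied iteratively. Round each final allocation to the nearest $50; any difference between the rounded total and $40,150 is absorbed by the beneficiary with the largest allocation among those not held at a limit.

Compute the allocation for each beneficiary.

Ibarra: $5,900; Tam: $9,000; Kowalski: $2,400; Vance: $10,800; Dube: $12,050

Combined profit-interest units = 74.
Pro-rata shares before constraints: Ibarra 9,223.65; Tam 8,138.51; Kowalski 2,170.27; Vance 9,766.22; Dube 10,851.35.
Capped: Ibarra ($5,900); residual $34,250 reallocated over remaining profit-interest units 57.
Redistributed shares: Tam 9,013.16 → $9,000; Kowalski 2,403.51 → $2,400; Vance 10,815.79 → $10,800; Dube 12,017.54 → $12,000.
Rounding difference +$50 applied to Dube → $12,050.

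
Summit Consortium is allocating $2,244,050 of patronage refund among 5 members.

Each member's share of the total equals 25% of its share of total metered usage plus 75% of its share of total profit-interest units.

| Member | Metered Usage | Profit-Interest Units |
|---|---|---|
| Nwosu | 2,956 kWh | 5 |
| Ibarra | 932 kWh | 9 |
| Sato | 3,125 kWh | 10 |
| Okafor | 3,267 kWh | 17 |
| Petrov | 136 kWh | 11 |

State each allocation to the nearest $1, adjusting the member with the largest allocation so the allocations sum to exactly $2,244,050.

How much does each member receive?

Nwosu: $321,043 | Ibarra: $341,493 | Sato: $491,976 | Okafor: $726,186 | Petrov: $363,352

Totals — metered usage 10,416, profit-interest units 52.
Blended shares (25% metered usage + 75% profit-interest units): Nwosu 0.1431; Ibarra 0.1522; Sato 0.2192; Okafor 0.3236; Petrov 0.1619.
Raw shares: Nwosu 321,042.60; Ibarra 341,493.08; Sato 491,975.58; Okafor 726,186.53; Petrov 363,352.21.
After rounding ($1): Nwosu $321,043; Ibarra $341,493; Sato $491,976; Okafor $726,187; Petrov $363,352. Sum = $2,244,051.
Difference $2,244,050 − $2,244,051 = −$1 applied to largest allocation (Okafor): Okafor becomes $726,186.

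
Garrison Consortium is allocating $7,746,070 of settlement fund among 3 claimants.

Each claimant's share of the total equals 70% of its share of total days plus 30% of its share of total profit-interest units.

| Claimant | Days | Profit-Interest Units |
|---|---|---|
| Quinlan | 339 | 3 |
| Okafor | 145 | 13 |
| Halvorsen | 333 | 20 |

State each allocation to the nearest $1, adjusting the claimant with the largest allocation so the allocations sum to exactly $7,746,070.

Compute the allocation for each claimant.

Totals — days 817, profit-interest units 36.
Combined weights (70% days + 30% profit-interest units): Quinlan 0.3155; Okafor 0.2326; Halvorsen 0.4520.
Proportional shares: Quinlan 2,443,520.06; Okafor 1,801,490.64; Halvorsen 3,501,059.30.
At nearest $1: Quinlan $2,443,520; Okafor $1,801,491; Halvorsen $3,501,059. Sum = $7,746,070.
Rounded total matches; no reconciliation needed.

Quinlan: $2,443,520 · Okafor: $1,801,491 · Halvorsen: $3,501,059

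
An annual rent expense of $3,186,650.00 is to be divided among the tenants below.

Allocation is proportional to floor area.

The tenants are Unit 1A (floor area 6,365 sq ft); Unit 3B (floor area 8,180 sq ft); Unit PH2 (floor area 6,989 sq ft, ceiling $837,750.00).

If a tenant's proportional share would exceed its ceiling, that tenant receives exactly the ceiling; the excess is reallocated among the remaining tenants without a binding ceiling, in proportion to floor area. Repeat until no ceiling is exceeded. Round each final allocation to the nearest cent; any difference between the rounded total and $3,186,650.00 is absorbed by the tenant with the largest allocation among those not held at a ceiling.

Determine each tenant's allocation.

Unit 1A: $1,027,896.08 | Unit 3B: $1,321,003.92 | Unit PH2: $837,750.00

Floor area total: 21,534.
Proportional shares (ignoring caps): Unit 1A 941,907.0888; Unit 3B 1,210,494.8918; Unit PH2 1,034,248.0194.
Held at cap: Unit PH2 ($837,750.00); residual $2,348,900.00 reallocated over remaining floor area 14,545.
Shares after redistribution: Unit 1A 1,027,896.0811 → $1,027,896.08; Unit 3B 1,321,003.9189 → $1,321,003.92.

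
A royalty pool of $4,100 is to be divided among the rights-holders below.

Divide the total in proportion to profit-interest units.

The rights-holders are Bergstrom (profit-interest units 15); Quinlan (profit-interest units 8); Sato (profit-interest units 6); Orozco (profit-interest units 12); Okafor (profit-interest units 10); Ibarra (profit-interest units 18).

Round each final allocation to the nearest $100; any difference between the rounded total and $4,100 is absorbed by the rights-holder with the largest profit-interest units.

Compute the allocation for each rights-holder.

Bergstrom: $900 | Quinlan: $500 | Sato: $400 | Orozco: $700 | Okafor: $600 | Ibarra: $1,000

Profit-interest units total: 69.
Pro-rata amounts: Bergstrom 15/69 × $4,100 = 891.30; Quinlan 8/69 × $4,100 = 475.36; Sato 6/69 × $4,100 = 356.52; Orozco 12/69 × $4,100 = 713.04; Okafor 10/69 × $4,100 = 594.20; Ibarra 18/69 × $4,100 = 1,069.57.
At nearest $100: Bergstrom $900; Quinlan $500; Sato $400; Orozco $700; Okafor $600; Ibarra $1,100. Sum = $4,200.
Difference $4,100 − $4,200 = −$100 applied to largest profit-interest units (Ibarra): Ibarra becomes $1,000.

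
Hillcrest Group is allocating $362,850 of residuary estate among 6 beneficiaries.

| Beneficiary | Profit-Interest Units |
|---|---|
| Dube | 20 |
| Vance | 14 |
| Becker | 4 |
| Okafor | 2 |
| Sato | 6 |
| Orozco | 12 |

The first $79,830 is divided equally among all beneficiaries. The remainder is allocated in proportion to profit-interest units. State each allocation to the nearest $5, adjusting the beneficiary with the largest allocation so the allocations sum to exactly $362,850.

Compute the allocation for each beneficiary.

Equal tier: $79,830 ÷ 6 = $13,305 apiece.
Remainder $283,020 by profit-interest units (total 58): Dube 97,593.10 → $97,595; Vance 68,315.17 → $68,315; Becker 19,518.62 → $19,520; Okafor 9,759.31 → $9,760; Sato 29,277.93 → $29,280; Orozco 58,555.86 → $58,555.
Rounding difference −$5 on remainder applied to Dube.
Totals: Dube $13,305 + $97,590 = $110,895; Vance $13,305 + $68,315 = $81,620; Becker $13,305 + $19,520 = $32,825; Okafor $13,305 + $9,760 = $23,065; Sato $13,305 + $29,280 = $42,585; Orozco $13,305 + $58,555 = $71,860.

Dube: $110,895; Vance: $81,620; Becker: $32,825; Okafor: $23,065; Sato: $42,585; Orozco: $71,860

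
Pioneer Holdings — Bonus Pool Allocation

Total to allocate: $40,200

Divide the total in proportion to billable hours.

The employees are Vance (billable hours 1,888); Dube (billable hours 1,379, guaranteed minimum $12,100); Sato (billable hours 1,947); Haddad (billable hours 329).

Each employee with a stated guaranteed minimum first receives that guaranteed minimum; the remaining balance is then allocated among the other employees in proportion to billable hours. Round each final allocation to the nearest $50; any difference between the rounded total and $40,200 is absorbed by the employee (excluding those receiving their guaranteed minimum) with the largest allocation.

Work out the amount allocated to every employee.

Minimums first: Dube $12,100. Balance $28,100.
Balance split over remaining billable hours 4,164: Vance 12,740.83 → $12,750; Sato 13,138.98 → $13,150; Haddad 2,220.20 → $2,200.

Vance: $12,750; Dube: $12,100; Sato: $13,150; Haddad: $2,200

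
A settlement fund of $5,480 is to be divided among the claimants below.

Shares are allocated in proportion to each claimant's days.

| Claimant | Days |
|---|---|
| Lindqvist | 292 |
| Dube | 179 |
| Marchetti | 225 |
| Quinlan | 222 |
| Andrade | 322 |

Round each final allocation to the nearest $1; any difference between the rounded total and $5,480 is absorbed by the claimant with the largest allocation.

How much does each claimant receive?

Days total: 1,240.
Unrounded shares: Lindqvist 292/1,240 × $5,480 = 1,290.45; Dube 179/1,240 × $5,480 = 791.06; Marchetti 225/1,240 × $5,480 = 994.35; Quinlan 222/1,240 × $5,480 = 981.10; Andrade 322/1,240 × $5,480 = 1,423.03.
After rounding ($1): Lindqvist $1,290; Dube $791; Marchetti $994; Quinlan $981; Andrade $1,423. Sum = $5,479.
Difference $5,480 − $5,479 = +$1 applied to largest allocation (Andrade): Andrade becomes $1,424.

Lindqvist: $1,290 · Dube: $791 · Marchetti: $994 · Quinlan: $981 · Andrade: $1,424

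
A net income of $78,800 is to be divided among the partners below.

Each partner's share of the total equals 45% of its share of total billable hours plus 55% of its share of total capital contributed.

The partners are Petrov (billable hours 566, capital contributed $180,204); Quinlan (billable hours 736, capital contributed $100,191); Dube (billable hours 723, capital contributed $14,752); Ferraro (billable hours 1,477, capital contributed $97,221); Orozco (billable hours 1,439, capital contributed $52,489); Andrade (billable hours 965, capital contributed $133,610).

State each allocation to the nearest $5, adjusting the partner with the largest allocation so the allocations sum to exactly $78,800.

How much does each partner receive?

Totals — billable hours 5,906, capital contributed 578,467.
Composite weights (45% billable hours + 55% capital contributed): Petrov 0.2145; Quinlan 0.1513; Dube 0.0691; Ferraro 0.2050; Orozco 0.1595; Andrade 0.2006.
Raw shares: Petrov 16,899.57; Quinlan 11,925.52; Dube 5,446.19; Ferraro 16,152.01; Orozco 12,572.44; Andrade 15,804.27.
Rounded to nearest $5: Petrov $16,900; Quinlan $11,925; Dube $5,445; Ferraro $16,150; Orozco $12,570; Andrade $15,805. Sum = $78,795.
Difference $78,800 − $78,795 = +$5 applied to largest allocation (Petrov): Petrov becomes $16,905.

Petrov: $16,905; Quinlan: $11,925; Dube: $5,445; Ferraro: $16,150; Orozco: $12,570; Andrade: $15,805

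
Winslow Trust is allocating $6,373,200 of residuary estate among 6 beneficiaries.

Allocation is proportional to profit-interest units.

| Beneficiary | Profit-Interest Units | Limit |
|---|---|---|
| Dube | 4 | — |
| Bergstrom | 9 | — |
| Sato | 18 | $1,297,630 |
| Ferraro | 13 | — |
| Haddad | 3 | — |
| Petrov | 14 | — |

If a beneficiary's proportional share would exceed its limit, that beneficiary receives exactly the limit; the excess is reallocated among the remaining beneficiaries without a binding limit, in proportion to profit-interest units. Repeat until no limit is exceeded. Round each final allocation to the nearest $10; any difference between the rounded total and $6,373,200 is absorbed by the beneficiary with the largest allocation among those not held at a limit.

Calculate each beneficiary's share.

Sum of profit-interest units: 61.
Proportional shares (ignoring caps): Dube 417,914.75; Bergstrom 940,308.20; Sato 1,880,616.39; Ferraro 1,358,222.95; Haddad 313,436.07; Petrov 1,462,701.64.
Capped: Sato ($1,297,630); residual $5,075,570 reallocated over remaining profit-interest units 43.
Redistributed shares: Dube 472,146.05 → $472,150; Bergstrom 1,062,328.60 → $1,062,330; Ferraro 1,534,474.65 → $1,534,470; Haddad 354,109.53 → $354,110; Petrov 1,652,511.16 → $1,652,510.

Dube: $472,150; Bergstrom: $1,062,330; Sato: $1,297,630; Ferraro: $1,534,470; Haddad: $354,110; Petrov: $1,652,510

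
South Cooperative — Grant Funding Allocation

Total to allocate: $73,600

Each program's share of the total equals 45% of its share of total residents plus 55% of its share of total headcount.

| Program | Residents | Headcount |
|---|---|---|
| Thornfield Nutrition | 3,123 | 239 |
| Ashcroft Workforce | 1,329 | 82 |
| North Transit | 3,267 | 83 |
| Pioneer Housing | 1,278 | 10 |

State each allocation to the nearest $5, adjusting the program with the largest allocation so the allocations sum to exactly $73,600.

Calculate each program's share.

Thornfield Nutrition: $34,870 · Ashcroft Workforce: $12,910 · North Transit: $20,140 · Pioneer Housing: $5,680

Totals — residents 8,997, headcount 414.
Combined weights (45% residents + 55% headcount): Thornfield Nutrition 0.4737; Ashcroft Workforce 0.1754; North Transit 0.2737; Pioneer Housing 0.0772.
Unrounded shares: Thornfield Nutrition 34,865.36; Ashcroft Workforce 12,910.13; North Transit 20,142.12; Pioneer Housing 5,682.39.
At nearest $5: Thornfield Nutrition $34,865; Ashcroft Workforce $12,910; North Transit $20,140; Pioneer Housing $5,680. Sum = $73,595.
Difference $73,600 − $73,595 = +$5 applied to largest allocation (Thornfield Nutrition): Thornfield Nutrition becomes $34,870.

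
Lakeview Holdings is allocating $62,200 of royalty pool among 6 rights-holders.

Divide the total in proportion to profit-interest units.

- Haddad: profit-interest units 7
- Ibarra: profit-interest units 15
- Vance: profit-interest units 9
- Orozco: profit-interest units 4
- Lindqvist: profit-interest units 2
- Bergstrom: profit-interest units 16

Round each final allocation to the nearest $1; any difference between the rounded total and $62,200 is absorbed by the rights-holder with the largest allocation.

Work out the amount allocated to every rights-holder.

Haddad: $8,215 · Ibarra: $17,604 · Vance: $10,562 · Orozco: $4,694 · Lindqvist: $2,347 · Bergstrom: $18,778

Sum of profit-interest units: 53.
Raw shares: Haddad 7/53 × $62,200 = 8,215.09; Ibarra 15/53 × $62,200 = 17,603.77; Vance 9/53 × $62,200 = 10,562.26; Orozco 4/53 × $62,200 = 4,694.34; Lindqvist 2/53 × $62,200 = 2,347.17; Bergstrom 16/53 × $62,200 = 18,777.36.
After rounding ($1): Haddad $8,215; Ibarra $17,604; Vance $10,562; Orozco $4,694; Lindqvist $2,347; Bergstrom $18,777. Sum = $62,199.
Difference $62,200 − $62,199 = +$1 applied to largest allocation (Bergstrom): Bergstrom becomes $18,778.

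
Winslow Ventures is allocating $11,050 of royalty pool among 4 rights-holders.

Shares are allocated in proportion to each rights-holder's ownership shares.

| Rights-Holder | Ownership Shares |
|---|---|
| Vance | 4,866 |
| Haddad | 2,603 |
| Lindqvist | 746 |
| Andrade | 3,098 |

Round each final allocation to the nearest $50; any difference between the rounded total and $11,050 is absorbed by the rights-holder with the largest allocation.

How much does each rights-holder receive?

Total ownership shares = 11,313.
Proportional shares: Vance 4,866/11,313 × $11,050 = 4,752.88; Haddad 2,603/11,313 × $11,050 = 2,542.49; Lindqvist 746/11,313 × $11,050 = 728.66; Andrade 3,098/11,313 × $11,050 = 3,025.98.
After rounding ($50): Vance $4,750; Haddad $2,550; Lindqvist $750; Andrade $3,050. Sum = $11,100.
Difference $11,050 − $11,100 = −$50 applied to largest allocation (Vance): Vance becomes $4,700.

Vance: $4,700 | Haddad: $2,550 | Lindqvist: $750 | Andrade: $3,050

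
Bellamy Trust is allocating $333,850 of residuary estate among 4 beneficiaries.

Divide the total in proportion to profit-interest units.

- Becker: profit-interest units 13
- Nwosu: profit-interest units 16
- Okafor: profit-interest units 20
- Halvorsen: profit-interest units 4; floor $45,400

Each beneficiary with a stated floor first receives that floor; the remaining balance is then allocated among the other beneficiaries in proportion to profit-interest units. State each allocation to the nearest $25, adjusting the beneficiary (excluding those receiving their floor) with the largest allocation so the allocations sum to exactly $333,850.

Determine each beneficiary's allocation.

Becker: $76,525 | Nwosu: $94,200 | Okafor: $117,725 | Halvorsen: $45,400

Minimums first: Halvorsen $45,400. Residual $288,450.
Residual split over remaining profit-interest units 49: Becker 76,527.55 → $76,525; Nwosu 94,187.76 → $94,200; Okafor 117,734.69 → $117,725.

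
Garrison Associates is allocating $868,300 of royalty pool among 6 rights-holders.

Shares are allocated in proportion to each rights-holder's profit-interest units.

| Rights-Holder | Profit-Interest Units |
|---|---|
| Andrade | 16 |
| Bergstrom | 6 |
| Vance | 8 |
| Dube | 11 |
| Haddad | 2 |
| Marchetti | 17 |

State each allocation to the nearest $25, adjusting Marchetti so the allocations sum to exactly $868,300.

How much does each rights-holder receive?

Sum of profit-interest units: 60.
Pro-rata amounts: Andrade 16/60 × $868,300 = 231,546.67; Bergstrom 6/60 × $868,300 = 86,830.00; Vance 8/60 × $868,300 = 115,773.33; Dube 11/60 × $868,300 = 159,188.33; Haddad 2/60 × $868,300 = 28,943.33; Marchetti 17/60 × $868,300 = 246,018.33.
At nearest $25: Andrade $231,550; Bergstrom $86,825; Vance $115,775; Dube $159,200; Haddad $28,950; Marchetti $246,025. Sum = $868,325.
Difference $868,300 − $868,325 = −$25 applied to Marchetti: Marchetti becomes $246,000.

Andrade: $231,550 | Bergstrom: $86,825 | Vance: $115,775 | Dube: $159,200 | Haddad: $28,950 | Marchetti: $246,000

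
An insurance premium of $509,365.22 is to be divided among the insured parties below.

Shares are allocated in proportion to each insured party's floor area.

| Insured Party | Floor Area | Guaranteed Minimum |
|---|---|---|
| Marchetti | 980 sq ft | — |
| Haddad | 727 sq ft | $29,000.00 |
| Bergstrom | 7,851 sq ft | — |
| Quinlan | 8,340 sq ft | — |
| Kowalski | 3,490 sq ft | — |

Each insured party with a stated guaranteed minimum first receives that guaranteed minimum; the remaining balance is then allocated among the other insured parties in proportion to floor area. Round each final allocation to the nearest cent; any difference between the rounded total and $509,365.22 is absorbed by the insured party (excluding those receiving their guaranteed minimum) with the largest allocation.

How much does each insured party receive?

Minimums first: Haddad $29,000.00. Remaining pool $480,365.22.
Remaining pool split over remaining floor area 20,661: Marchetti 22,784.8563 → $22,784.86; Bergstrom 182,534.5986 → $182,534.60; Quinlan 193,903.7769 → $193,903.78; Kowalski 81,141.9882 → $81,141.99.
Rounding difference −$0.01 applied to Quinlan → $193,903.77.

Marchetti: $22,784.86; Haddad: $29,000.00; Bergstrom: $182,534.60; Quinlan: $193,903.77; Kowalski: $81,141.99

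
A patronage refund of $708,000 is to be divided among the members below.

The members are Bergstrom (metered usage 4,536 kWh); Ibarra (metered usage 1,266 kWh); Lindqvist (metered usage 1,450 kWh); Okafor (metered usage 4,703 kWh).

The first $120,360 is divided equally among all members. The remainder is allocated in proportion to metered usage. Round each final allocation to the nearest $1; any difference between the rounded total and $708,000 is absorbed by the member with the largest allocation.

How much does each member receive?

Bergstrom: $253,054 · Ibarra: $92,319 · Lindqvist: $101,364 · Okafor: $261,263

Equal tier: $120,360 ÷ 4 = $30,090 apiece.
Remainder $587,640 by metered usage (total 11,955): Bergstrom 222,964.04 → $222,964; Ibarra 62,229.38 → $62,229; Lindqvist 71,273.78 → $71,274; Okafor 231,172.81 → $231,173.
Totals: Bergstrom $30,090 + $222,964 = $253,054; Ibarra $30,090 + $62,229 = $92,319; Lindqvist $30,090 + $71,274 = $101,364; Okafor $30,090 + $231,173 = $261,263.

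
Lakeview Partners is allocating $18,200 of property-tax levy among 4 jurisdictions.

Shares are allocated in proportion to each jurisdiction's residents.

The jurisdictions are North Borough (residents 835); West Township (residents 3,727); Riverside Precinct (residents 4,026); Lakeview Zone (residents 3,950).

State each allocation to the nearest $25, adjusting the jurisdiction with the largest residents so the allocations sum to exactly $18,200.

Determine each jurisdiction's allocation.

Sum of residents: 12,538.
Proportional shares: North Borough 835/12,538 × $18,200 = 1,212.08; West Township 3,727/12,538 × $18,200 = 5,410.07; Riverside Precinct 4,026/12,538 × $18,200 = 5,844.09; Lakeview Zone 3,950/12,538 × $18,200 = 5,733.77.
At nearest $25: North Borough $1,200; West Township $5,400; Riverside Precinct $5,850; Lakeview Zone $5,725. Sum = $18,175.
Difference $18,200 − $18,175 = +$25 applied to largest residents (Riverside Precinct): Riverside Precinct becomes $5,875.

North Borough: $1,200 | West Township: $5,400 | Riverside Precinct: $5,875 | Lakeview Zone: $5,725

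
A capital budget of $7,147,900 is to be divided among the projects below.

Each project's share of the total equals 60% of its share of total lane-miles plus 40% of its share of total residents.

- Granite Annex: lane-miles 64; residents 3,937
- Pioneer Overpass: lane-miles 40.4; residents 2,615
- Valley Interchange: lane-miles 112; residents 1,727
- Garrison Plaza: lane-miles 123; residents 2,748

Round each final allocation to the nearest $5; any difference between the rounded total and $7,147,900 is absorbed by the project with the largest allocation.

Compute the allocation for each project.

Granite Annex: $1,829,535 | Pioneer Overpass: $1,188,540 | Valley Interchange: $1,863,050 | Garrison Plaza: $2,266,775

Lane-miles total 339.4; residents total 11,027.
Composite weights (60% lane-miles + 40% residents): Granite Annex 0.2560; Pioneer Overpass 0.1663; Valley Interchange 0.2606; Garrison Plaza 0.3171.
Proportional shares: Granite Annex 1,829,533.11; Pioneer Overpass 1,188,540.15; Valley Interchange 1,863,047.93; Garrison Plaza 2,266,778.81.
Rounded to nearest $5: Granite Annex $1,829,535; Pioneer Overpass $1,188,540; Valley Interchange $1,863,050; Garrison Plaza $2,266,780. Sum = $7,147,905.
Difference $7,147,900 − $7,147,905 = −$5 applied to largest allocation (Garrison Plaza): Garrison Plaza becomes $2,266,775.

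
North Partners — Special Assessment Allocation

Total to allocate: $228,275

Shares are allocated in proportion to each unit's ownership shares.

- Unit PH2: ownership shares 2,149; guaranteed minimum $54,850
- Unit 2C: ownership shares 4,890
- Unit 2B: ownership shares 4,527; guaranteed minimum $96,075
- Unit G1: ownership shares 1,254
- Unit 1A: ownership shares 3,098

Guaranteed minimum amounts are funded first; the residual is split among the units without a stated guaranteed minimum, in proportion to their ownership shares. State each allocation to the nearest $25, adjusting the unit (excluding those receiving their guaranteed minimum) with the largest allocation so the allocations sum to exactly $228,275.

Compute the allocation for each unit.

Guaranteed amounts: Unit PH2 $54,850; Unit 2B $96,075. Balance $77,350.
Balance split over remaining ownership shares 9,242: Unit 2C 40,926.37 → $40,925; Unit G1 10,495.23 → $10,500; Unit 1A 25,928.40 → $25,925.

Unit PH2: $54,850; Unit 2C: $40,925; Unit 2B: $96,075; Unit G1: $10,500; Unit 1A: $25,925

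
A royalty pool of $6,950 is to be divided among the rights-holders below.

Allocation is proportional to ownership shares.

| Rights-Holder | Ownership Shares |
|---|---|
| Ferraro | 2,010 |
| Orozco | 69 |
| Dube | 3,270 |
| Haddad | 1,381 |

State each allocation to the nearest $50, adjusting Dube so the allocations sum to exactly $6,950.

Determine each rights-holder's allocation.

Total ownership shares = 6,730.
Pro-rata amounts: Ferraro 2,010/6,730 × $6,950 = 2,075.71; Orozco 69/6,730 × $6,950 = 71.26; Dube 3,270/6,730 × $6,950 = 3,376.89; Haddad 1,381/6,730 × $6,950 = 1,426.14.
At nearest $50: Ferraro $2,100; Orozco $50; Dube $3,400; Haddad $1,450. Sum = $7,000.
Difference $6,950 − $7,000 = −$50 applied to Dube: Dube becomes $3,350.

Ferraro: $2,100; Orozco: $50; Dube: $3,350; Haddad: $1,450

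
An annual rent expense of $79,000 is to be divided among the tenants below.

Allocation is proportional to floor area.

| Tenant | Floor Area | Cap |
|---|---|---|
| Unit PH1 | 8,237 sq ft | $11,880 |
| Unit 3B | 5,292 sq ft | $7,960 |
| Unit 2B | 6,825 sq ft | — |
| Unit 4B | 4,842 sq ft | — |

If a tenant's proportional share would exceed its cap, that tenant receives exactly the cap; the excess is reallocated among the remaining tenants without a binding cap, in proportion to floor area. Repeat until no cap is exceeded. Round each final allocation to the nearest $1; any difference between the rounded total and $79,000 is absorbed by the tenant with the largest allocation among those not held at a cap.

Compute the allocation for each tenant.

Unit PH1: $11,880; Unit 3B: $7,960; Unit 2B: $34,608; Unit 4B: $24,552

Floor area total: 25,196.
Unconstrained shares: Unit PH1 25,826.44; Unit 3B 16,592.63; Unit 2B 21,399.23; Unit 4B 15,181.70.
Capped: Unit PH1 ($11,880), Unit 3B ($7,960); remaining pool $59,160 reallocated over remaining floor area 11,667.
Shares after redistribution: Unit 2B 34,607.61 → $34,608; Unit 4B 24,552.39 → $24,552.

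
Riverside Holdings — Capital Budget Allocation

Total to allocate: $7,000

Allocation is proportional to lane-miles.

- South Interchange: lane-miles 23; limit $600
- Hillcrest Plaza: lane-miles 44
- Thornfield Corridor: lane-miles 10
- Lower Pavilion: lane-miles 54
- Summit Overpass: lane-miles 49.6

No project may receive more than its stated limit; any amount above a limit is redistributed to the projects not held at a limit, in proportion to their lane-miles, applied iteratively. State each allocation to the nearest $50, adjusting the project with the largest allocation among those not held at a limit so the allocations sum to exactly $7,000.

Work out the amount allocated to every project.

South Interchange: $600 | Hillcrest Plaza: $1,800 | Thornfield Corridor: $400 | Lower Pavilion: $2,200 | Summit Overpass: $2,000

Lane-miles total: 180.6.
Unconstrained shares: South Interchange 891.47; Hillcrest Plaza 1,705.43; Thornfield Corridor 387.60; Lower Pavilion 2,093.02; Summit Overpass 1,922.48.
Held at cap: South Interchange ($600); remaining pool $6,400 reallocated over remaining lane-miles 157.6.
Remaining shares: Hillcrest Plaza 1,786.80 → $1,800; Thornfield Corridor 406.09 → $400; Lower Pavilion 2,192.89 → $2,200; Summit Overpass 2,014.21 → $2,000.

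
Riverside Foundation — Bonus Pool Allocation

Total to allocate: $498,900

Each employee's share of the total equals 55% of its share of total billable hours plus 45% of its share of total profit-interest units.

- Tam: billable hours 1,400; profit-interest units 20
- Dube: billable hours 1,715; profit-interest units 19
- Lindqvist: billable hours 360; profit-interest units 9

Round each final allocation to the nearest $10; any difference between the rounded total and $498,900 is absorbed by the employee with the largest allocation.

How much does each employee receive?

Totals — billable hours 3,475, profit-interest units 48.
Blended shares (55% billable hours + 45% profit-interest units): Tam 0.4091; Dube 0.4496; Lindqvist 0.1414.
Raw shares: Tam 204,091.38; Dube 224,287.40; Lindqvist 70,521.22.
At nearest $10: Tam $204,090; Dube $224,290; Lindqvist $70,520. Sum = $498,900.
Rounded total matches; no reconciliation needed.

Tam: $204,090 · Dube: $224,290 · Lindqvist: $70,520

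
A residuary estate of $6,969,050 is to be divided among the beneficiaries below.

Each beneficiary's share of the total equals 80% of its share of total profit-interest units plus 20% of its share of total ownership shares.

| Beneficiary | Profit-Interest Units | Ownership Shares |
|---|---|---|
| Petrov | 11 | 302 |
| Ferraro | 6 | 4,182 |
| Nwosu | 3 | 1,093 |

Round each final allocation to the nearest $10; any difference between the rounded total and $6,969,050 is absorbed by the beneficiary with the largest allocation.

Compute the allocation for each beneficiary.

Totals — profit-interest units 20, ownership shares 5,577.
Combined weights (80% profit-interest units + 20% ownership shares): Petrov 0.4508; Ferraro 0.3900; Nwosu 0.1592.
Raw shares: Petrov 3,141,858.17; Ferraro 2,717,742.06; Nwosu 1,109,449.77.
At nearest $10: Petrov $3,141,860; Ferraro $2,717,740; Nwosu $1,109,450. Sum = $6,969,050.
No rounding difference to absorb.

Petrov: $3,141,860; Ferraro: $2,717,740; Nwosu: $1,109,450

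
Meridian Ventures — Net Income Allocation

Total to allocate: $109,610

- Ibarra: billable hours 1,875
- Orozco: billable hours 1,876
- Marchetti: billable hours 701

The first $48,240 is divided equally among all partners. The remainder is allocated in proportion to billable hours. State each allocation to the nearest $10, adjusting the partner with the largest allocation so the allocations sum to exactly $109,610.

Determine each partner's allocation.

Equal tier: $48,240 ÷ 3 = $16,080 apiece.
Remainder $61,370 by billable hours (total 4,452): Ibarra 25,846.53 → $25,850; Orozco 25,860.31 → $25,860; Marchetti 9,663.16 → $9,660.
Totals: Ibarra $16,080 + $25,850 = $41,930; Orozco $16,080 + $25,860 = $41,940; Marchetti $16,080 + $9,660 = $25,740.

Ibarra: $41,930 | Orozco: $41,940 | Marchetti: $25,740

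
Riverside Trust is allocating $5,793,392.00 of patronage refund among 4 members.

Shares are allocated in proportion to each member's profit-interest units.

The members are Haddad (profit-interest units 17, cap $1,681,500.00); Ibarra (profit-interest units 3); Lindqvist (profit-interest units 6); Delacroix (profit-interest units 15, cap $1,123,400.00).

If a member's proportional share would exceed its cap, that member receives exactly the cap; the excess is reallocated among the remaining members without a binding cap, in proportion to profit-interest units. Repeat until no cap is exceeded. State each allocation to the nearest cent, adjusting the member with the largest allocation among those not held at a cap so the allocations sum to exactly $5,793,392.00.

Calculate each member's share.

Haddad: $1,681,500.00 · Ibarra: $996,164.00 · Lindqvist: $1,992,328.00 · Delacroix: $1,123,400.00

Combined profit-interest units = 41.
Pro-rata shares before constraints: Haddad 2,402,138.1463; Ibarra 423,906.7317; Lindqvist 847,813.4634; Delacroix 2,119,533.6585.
Held at cap: Haddad ($1,681,500.00), Delacroix ($1,123,400.00); balance $2,988,492.00 reallocated over remaining profit-interest units 9.
Shares after redistribution: Ibarra 996,164.0000 → $996,164.00; Lindqvist 1,992,328.0000 → $1,992,328.00.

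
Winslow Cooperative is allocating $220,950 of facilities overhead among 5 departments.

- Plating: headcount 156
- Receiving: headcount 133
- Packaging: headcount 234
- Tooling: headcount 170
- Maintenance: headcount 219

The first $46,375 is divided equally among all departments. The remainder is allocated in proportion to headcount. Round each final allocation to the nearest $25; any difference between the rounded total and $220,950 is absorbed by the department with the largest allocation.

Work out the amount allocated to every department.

Plating: $39,125; Receiving: $34,725; Packaging: $54,075; Tooling: $41,825; Maintenance: $51,200

First tranche $46,375 split equally: $9,275 each.
Remainder $174,575 by headcount (total 912): Plating 29,861.51 → $29,850; Receiving 25,458.85 → $25,450; Packaging 44,792.27 → $44,800; Tooling 32,541.39 → $32,550; Maintenance 41,920.97 → $41,925.
Totals: Plating $9,275 + $29,850 = $39,125; Receiving $9,275 + $25,450 = $34,725; Packaging $9,275 + $44,800 = $54,075; Tooling $9,275 + $32,550 = $41,825; Maintenance $9,275 + $41,925 = $51,200.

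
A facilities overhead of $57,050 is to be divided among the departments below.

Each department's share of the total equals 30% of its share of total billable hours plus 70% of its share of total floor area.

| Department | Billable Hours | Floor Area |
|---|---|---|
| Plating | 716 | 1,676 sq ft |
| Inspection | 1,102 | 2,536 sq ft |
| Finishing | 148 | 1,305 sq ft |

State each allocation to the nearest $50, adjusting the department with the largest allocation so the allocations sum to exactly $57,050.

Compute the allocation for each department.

Totals — billable hours 1,966, floor area 5,517.
Composite weights (30% billable hours + 70% floor area): Plating 0.3219; Inspection 0.4899; Finishing 0.1882.
Unrounded shares: Plating 18,364.92; Inspection 27,950.38; Finishing 10,734.70.
Rounded to nearest $50: Plating $18,350; Inspection $27,950; Finishing $10,750. Sum = $57,050.
Sum already equals the total — no adjustment.

Plating: $18,350 · Inspection: $27,950 · Finishing: $10,750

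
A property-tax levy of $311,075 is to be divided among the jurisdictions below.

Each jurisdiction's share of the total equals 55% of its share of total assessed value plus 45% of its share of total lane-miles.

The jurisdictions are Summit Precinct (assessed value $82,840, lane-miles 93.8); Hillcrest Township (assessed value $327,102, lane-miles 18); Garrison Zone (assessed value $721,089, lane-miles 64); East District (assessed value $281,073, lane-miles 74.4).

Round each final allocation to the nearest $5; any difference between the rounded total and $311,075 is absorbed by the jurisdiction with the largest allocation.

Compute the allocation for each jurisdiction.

Totals — assessed value 1,412,104, lane-miles 250.2.
Combined weights (55% assessed value + 45% lane-miles): Summit Precinct 0.2010; Hillcrest Township 0.1598; Garrison Zone 0.3960; East District 0.2433.
Raw shares: Summit Precinct 62,516.86; Hillcrest Township 49,702.62; Garrison Zone 123,174.71; East District 75,680.81.
At nearest $5: Summit Precinct $62,515; Hillcrest Township $49,705; Garrison Zone $123,175; East District $75,680. Sum = $311,075.
No rounding difference to absorb.

Summit Precinct: $62,515 · Hillcrest Township: $49,705 · Garrison Zone: $123,175 · East District: $75,680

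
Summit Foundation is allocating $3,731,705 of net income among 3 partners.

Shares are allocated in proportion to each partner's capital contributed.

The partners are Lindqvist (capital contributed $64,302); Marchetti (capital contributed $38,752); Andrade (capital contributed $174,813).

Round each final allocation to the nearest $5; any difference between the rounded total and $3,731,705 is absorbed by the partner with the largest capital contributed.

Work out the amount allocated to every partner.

Total capital contributed = 277,867.
Raw shares: Lindqvist 64,302/277,867 × $3,731,705 = 863,564.56; Marchetti 38,752/277,867 × $3,731,705 = 520,432.55; Andrade 174,813/277,867 × $3,731,705 = 2,347,707.88.
Rounded to nearest $5: Lindqvist $863,565; Marchetti $520,435; Andrade $2,347,710. Sum = $3,731,710.
Difference $3,731,705 − $3,731,710 = −$5 applied to largest capital contributed (Andrade): Andrade becomes $2,347,705.

Lindqvist: $863,565 | Marchetti: $520,435 | Andrade: $2,347,705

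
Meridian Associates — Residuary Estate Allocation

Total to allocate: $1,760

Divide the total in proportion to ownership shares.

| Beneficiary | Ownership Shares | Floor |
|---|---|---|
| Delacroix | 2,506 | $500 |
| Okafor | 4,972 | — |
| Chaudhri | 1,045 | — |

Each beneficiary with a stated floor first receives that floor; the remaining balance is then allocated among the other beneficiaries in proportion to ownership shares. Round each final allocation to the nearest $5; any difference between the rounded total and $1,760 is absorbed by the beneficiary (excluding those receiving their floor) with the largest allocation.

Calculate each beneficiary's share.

Delacroix: $500 | Okafor: $1,040 | Chaudhri: $220

Fund the minimums — Delacroix $500. Remaining pool $1,260.
Remaining pool split over remaining ownership shares 6,017: Okafor 1,041.17 → $1,040; Chaudhri 218.83 → $220.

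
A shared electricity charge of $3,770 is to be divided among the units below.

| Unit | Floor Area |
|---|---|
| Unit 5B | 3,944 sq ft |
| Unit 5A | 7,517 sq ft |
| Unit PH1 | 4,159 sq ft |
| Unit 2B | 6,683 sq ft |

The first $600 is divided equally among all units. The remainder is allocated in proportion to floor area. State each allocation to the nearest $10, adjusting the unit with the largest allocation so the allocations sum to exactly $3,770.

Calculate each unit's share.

Unit 5B: $710 | Unit 5A: $1,220 | Unit PH1: $740 | Unit 2B: $1,100

First tranche $600 split equally: $150 each.
Remainder $3,170 by floor area (total 22,303): Unit 5B 560.57 → $560; Unit 5A 1,068.42 → $1,070; Unit PH1 591.13 → $590; Unit 2B 949.88 → $950.
Totals: Unit 5B $150 + $560 = $710; Unit 5A $150 + $1,070 = $1,220; Unit PH1 $150 + $590 = $740; Unit 2B $150 + $950 = $1,100.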